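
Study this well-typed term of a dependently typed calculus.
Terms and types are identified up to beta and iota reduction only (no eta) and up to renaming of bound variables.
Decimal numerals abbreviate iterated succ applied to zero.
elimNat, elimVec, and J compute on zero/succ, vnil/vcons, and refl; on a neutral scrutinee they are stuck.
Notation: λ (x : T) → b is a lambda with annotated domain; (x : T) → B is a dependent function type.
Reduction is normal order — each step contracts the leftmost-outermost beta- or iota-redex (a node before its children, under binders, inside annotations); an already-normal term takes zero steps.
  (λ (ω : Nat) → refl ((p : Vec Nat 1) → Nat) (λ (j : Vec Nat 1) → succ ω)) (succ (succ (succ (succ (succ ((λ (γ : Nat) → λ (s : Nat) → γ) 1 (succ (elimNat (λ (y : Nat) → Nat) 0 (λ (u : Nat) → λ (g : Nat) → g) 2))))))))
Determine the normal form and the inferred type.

resulting normal form:
  refl ((ω : Vec Nat 1) → Nat) (λ (p : Vec Nat 1) → 7)
type:
  Eq ((ω : Vec Nat 1) → Nat) (λ (p : Vec Nat 1) → 7) (λ (j : Vec Nat 1) → 7)
observation: reduction starts at a beta-redex, and 3 normal-order steps reach the normal form.


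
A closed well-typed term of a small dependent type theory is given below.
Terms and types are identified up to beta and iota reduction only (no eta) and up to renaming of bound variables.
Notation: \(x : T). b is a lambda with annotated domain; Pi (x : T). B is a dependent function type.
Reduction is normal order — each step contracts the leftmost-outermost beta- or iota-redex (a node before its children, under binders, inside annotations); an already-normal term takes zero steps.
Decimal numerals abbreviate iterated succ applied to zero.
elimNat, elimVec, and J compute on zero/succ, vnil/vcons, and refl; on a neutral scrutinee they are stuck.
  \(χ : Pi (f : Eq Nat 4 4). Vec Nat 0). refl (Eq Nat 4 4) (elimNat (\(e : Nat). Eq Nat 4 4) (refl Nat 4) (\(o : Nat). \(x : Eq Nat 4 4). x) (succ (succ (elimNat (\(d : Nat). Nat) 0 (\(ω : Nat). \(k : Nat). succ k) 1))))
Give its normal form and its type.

reduced normal form:
  \(χ : Pi (f : Eq Nat 4 4). Vec Nat 0). refl (Eq Nat 4 4) (refl Nat 4)
inferred type:
  Pi (χ : Pi (f : Eq Nat 4 4). Vec Nat 0). Eq (Eq Nat 4 4) (refl Nat 4) (refl Nat 4)


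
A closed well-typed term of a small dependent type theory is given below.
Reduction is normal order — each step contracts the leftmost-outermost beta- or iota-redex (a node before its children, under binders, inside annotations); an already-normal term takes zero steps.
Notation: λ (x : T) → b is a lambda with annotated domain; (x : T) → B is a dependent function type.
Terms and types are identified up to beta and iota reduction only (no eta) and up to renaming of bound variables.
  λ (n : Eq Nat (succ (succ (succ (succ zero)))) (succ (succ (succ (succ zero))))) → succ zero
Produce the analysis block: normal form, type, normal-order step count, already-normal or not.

normal form:
  λ (n : Eq Nat (succ (succ (succ (succ zero)))) (succ (succ (succ (succ zero))))) → succ zero
inferred type:
  (n : Eq Nat (succ (succ (succ (succ zero)))) (succ (succ (succ (succ zero))))) → Nat
reduction steps (normal order): 0
started in normal form: yes


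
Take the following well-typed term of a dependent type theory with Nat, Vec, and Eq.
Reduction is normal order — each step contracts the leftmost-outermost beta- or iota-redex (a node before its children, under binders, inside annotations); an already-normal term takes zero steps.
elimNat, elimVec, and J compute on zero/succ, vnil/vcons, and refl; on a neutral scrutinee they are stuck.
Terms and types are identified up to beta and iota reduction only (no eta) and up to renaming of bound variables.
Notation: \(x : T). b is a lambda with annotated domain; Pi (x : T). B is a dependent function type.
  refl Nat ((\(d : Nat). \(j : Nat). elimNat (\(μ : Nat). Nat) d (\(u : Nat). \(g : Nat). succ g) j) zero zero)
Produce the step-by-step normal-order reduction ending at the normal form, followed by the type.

reduction (normal order):
  refl Nat ((\(d : Nat). \(j : Nat). elimNat (\(μ : Nat). Nat) d (\(u : Nat). \(g : Nat). succ g) j) zero zero)
  ~> refl Nat ((\(d : Nat). elimNat (\(j : Nat). Nat) zero (\(μ : Nat). \(u : Nat). succ u) d) zero)
  ~> refl Nat (elimNat (\(d : Nat). Nat) zero (\(j : Nat). \(μ : Nat). succ μ) zero)
  ~> refl Nat zero
type:
  Eq Nat zero zero


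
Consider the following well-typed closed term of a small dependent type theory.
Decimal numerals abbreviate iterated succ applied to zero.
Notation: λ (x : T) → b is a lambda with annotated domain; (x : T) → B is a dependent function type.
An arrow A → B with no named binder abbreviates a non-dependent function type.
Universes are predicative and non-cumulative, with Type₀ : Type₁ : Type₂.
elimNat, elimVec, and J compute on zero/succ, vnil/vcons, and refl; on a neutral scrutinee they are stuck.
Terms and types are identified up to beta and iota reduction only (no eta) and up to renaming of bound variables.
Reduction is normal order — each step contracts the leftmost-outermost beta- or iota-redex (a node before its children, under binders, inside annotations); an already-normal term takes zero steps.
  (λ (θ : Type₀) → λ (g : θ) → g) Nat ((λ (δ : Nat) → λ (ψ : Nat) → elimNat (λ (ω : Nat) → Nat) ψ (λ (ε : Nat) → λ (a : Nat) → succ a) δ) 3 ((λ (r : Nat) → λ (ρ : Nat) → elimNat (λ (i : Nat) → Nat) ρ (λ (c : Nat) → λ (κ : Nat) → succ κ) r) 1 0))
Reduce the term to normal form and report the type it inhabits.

resulting normal form:
  4
type:
  Nat
observation: contracting a beta-redex first, the term normalizes in 20 steps.


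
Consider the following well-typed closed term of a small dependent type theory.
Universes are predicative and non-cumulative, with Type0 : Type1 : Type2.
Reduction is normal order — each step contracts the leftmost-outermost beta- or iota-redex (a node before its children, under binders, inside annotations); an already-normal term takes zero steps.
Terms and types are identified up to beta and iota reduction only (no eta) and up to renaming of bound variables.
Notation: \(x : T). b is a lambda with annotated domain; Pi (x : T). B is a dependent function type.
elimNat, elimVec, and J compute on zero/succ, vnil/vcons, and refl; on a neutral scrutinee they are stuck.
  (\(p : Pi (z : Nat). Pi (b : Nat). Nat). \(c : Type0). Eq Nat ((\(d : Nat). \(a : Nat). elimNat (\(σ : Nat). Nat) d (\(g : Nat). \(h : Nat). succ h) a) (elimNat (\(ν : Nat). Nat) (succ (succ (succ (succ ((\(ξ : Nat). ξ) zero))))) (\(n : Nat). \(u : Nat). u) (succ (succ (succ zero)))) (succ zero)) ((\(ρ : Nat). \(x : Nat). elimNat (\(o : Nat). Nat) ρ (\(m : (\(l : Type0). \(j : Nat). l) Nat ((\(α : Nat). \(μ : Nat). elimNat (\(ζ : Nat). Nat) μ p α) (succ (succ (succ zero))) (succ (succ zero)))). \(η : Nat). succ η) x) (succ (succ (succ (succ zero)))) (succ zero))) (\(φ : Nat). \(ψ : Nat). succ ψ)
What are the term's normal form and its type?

normal form:
  \(p : Type0). Eq Nat (succ (succ (succ (succ (succ zero))))) (succ (succ (succ (succ (succ zero)))))
inferred type:
  Pi (p : Type0). Type0


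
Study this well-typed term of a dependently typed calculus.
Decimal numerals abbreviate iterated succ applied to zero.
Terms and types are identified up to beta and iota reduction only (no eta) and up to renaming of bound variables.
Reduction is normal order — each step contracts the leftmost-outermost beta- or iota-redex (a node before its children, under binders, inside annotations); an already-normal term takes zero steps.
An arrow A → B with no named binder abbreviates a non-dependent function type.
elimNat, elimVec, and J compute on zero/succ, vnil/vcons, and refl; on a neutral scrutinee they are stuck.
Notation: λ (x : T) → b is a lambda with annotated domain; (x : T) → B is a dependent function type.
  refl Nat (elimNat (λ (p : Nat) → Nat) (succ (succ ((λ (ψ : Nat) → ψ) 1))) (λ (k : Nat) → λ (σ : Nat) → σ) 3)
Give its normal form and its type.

resulting normal form:
  refl Nat 3
type:
  Eq Nat 3 3
observation: the leftmost-outermost redex is an elimNat iota-redex, and normalization takes 11 steps.


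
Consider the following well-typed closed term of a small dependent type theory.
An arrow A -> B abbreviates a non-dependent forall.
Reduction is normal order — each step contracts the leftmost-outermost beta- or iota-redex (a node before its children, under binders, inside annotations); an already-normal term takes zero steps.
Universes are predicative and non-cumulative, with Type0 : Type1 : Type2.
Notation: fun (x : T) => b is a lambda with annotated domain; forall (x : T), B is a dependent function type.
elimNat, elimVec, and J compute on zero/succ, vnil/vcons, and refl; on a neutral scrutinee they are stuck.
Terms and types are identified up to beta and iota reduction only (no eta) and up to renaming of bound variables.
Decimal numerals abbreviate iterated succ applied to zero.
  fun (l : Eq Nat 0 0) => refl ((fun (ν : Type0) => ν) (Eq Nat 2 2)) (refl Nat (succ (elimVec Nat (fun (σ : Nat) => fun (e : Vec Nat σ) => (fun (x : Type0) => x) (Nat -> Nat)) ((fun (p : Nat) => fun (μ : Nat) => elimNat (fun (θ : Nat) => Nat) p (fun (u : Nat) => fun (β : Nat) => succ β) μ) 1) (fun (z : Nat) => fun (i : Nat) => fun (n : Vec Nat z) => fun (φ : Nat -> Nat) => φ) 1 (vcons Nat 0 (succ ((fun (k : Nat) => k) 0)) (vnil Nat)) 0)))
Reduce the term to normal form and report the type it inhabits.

normal form:
  fun (l : Eq Nat 0 0) => refl (Eq Nat 2 2) (refl Nat 2)
inferred type:
  Eq Nat 0 0 -> Eq (Eq Nat 2 2) (refl Nat 2) (refl Nat 2)
observation: the leftmost-outermost redex is a beta-redex, and normalization takes 10 steps.


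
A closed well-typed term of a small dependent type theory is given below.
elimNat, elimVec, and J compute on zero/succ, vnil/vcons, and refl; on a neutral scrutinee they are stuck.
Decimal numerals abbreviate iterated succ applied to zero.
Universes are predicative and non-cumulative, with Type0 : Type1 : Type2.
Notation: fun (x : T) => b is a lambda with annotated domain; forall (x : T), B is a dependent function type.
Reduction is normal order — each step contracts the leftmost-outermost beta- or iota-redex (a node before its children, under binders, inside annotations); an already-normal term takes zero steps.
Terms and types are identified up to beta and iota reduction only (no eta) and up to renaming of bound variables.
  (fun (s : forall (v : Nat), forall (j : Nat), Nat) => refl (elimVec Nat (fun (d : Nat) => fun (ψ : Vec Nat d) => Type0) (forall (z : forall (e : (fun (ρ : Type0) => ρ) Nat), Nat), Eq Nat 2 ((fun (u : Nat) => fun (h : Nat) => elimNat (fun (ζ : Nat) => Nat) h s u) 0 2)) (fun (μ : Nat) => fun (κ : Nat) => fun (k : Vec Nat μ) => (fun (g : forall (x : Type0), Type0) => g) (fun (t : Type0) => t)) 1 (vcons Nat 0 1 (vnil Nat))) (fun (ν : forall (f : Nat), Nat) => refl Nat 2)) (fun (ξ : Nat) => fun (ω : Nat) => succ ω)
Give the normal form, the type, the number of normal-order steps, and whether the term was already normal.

resulting normal form:
  refl (forall (s : forall (v : Nat), Nat), Eq Nat 2 2) (fun (j : forall (d : Nat), Nat) => refl Nat 2)
the term's type:
  Eq (forall (s : forall (v : Nat), Nat), Eq Nat 2 2) (fun (j : forall (d : Nat), Nat) => refl Nat 2) (fun (ψ : forall (z : Nat), Nat) => refl Nat 2)
steps to reach normal form (normal order): 12
already normal: no
first contracted redex: a beta-redex


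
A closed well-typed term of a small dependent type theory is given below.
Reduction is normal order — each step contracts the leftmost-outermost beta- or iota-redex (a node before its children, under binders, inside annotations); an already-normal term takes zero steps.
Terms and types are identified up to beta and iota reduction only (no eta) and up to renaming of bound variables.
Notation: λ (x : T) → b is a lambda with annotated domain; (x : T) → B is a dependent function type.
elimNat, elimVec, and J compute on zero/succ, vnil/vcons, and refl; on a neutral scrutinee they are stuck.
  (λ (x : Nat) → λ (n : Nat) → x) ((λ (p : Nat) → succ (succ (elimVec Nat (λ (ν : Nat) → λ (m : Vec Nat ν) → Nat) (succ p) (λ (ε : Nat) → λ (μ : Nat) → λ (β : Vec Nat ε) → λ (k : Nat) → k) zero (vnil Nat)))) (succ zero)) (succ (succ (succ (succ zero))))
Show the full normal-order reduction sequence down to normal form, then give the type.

normal-order reduction:
  (λ (x : Nat) → λ (n : Nat) → x) ((λ (p : Nat) → succ (succ (elimVec Nat (λ (ν : Nat) → λ (m : Vec Nat ν) → Nat) (succ p) (λ (ε : Nat) → λ (μ : Nat) → λ (β : Vec Nat ε) → λ (k : Nat) → k) zero (vnil Nat)))) (succ zero)) (succ (succ (succ (succ zero))))
  ~> (λ (x : Nat) → (λ (n : Nat) → succ (succ (elimVec Nat (λ (p : Nat) → λ (ν : Vec Nat p) → Nat) (succ n) (λ (m : Nat) → λ (ε : Nat) → λ (μ : Vec Nat m) → λ (β : Nat) → β) zero (vnil Nat)))) (succ zero)) (succ (succ (succ (succ zero))))
  ~> (λ (x : Nat) → succ (succ (elimVec Nat (λ (n : Nat) → λ (p : Vec Nat n) → Nat) (succ x) (λ (ν : Nat) → λ (m : Nat) → λ (ε : Vec Nat ν) → λ (μ : Nat) → μ) zero (vnil Nat)))) (succ zero)
  ~> succ (succ (elimVec Nat (λ (x : Nat) → λ (n : Vec Nat x) → Nat) (succ (succ zero)) (λ (p : Nat) → λ (ν : Nat) → λ (m : Vec Nat p) → λ (ε : Nat) → ε) zero (vnil Nat)))
  ~> succ (succ (succ (succ zero)))
type:
  Nat


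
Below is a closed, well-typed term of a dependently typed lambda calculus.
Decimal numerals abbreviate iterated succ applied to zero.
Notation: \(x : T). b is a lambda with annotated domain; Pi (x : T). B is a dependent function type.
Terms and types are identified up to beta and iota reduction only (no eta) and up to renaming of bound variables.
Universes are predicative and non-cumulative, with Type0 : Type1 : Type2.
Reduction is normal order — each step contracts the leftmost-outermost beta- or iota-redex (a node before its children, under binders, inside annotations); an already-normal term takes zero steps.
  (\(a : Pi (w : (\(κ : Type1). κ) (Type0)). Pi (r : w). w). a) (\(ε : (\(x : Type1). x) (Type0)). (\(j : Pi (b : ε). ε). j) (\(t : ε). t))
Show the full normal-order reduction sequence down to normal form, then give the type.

normal-order reduction:
  (\(a : Pi (w : (\(κ : Type1). κ) (Type0)). Pi (r : w). w). a) (\(ε : (\(x : Type1). x) (Type0)). (\(j : Pi (b : ε). ε). j) (\(t : ε). t))
  ~> \(a : (\(w : Type1). w) (Type0)). (\(κ : Pi (r : a). a). κ) (\(ε : a). ε)
  ~> \(a : Type0). (\(w : Pi (κ : a). a). w) (\(r : a). r)
  ~> \(a : Type0). \(w : a). w
inferred type:
  Pi (a : Type0). Pi (w : a). a


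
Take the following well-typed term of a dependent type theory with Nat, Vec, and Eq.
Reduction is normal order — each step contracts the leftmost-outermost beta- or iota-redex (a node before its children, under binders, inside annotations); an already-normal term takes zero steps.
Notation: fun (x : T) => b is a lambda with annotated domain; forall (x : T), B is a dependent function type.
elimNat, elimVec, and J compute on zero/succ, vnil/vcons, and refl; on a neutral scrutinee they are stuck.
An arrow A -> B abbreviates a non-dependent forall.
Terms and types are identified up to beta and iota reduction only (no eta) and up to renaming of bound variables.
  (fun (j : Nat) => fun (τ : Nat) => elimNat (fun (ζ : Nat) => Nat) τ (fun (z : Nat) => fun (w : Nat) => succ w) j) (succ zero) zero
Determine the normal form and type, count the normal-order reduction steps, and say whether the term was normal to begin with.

normal form:
  succ zero
inferred type:
  Nat
normal-order step count: 6
started in normal form: no
first contracted redex: a beta-redex


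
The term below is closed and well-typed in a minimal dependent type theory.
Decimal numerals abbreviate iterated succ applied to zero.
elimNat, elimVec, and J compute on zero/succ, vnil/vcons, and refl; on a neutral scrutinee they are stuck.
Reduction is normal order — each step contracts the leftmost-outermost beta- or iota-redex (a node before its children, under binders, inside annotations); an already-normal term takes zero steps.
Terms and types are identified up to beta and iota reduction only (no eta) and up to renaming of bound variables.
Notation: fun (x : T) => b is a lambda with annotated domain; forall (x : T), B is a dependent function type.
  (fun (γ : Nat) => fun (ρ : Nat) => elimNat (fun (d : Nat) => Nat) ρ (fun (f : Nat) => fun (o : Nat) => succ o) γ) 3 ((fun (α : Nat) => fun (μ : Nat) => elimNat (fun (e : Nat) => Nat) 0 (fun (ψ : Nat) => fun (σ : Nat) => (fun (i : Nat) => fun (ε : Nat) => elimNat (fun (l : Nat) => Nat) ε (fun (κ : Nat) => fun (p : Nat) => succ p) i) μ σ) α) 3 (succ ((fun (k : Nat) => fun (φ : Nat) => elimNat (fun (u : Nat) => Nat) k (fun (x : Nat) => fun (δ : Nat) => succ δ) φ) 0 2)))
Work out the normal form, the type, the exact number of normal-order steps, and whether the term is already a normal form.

reduced normal form:
  12
type:
  Nat
normal-order step count: 87
already normal: no
first redex: a beta-redex


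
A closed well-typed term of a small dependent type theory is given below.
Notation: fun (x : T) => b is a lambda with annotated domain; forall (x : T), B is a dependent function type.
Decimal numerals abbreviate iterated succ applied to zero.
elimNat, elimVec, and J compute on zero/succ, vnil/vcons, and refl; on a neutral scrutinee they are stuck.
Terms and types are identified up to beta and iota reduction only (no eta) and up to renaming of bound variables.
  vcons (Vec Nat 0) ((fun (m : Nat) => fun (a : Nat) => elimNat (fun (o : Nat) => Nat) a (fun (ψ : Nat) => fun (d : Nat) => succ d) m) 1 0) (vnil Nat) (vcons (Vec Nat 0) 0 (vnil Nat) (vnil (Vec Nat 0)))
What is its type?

inferred type:
  Vec (Vec Nat 0) 2


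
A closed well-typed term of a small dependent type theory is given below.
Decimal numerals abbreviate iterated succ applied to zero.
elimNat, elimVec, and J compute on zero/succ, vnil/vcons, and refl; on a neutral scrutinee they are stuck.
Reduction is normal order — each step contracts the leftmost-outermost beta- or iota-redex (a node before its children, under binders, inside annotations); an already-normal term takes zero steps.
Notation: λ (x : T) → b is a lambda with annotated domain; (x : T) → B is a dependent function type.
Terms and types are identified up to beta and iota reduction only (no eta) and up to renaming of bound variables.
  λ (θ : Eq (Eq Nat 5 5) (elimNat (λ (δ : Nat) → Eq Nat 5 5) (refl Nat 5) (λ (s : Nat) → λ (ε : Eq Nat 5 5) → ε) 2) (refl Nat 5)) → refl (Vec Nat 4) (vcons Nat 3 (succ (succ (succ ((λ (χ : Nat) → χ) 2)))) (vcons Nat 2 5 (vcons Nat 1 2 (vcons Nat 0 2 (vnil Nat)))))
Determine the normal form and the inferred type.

resulting normal form:
  λ (θ : Eq (Eq Nat 5 5) (refl Nat 5) (refl Nat 5)) → refl (Vec Nat 4) (vcons Nat 3 5 (vcons Nat 2 5 (vcons Nat 1 2 (vcons Nat 0 2 (vnil Nat)))))
type:
  (θ : Eq (Eq Nat 5 5) (refl Nat 5) (refl Nat 5)) → Eq (Vec Nat 4) (vcons Nat 3 5 (vcons Nat 2 5 (vcons Nat 1 2 (vcons Nat 0 2 (vnil Nat))))) (vcons Nat 3 5 (vcons Nat 2 5 (vcons Nat 1 2 (vcons Nat 0 2 (vnil Nat)))))
observation: reduction starts at an elimNat iota-redex, and 8 normal-order steps reach the normal form.


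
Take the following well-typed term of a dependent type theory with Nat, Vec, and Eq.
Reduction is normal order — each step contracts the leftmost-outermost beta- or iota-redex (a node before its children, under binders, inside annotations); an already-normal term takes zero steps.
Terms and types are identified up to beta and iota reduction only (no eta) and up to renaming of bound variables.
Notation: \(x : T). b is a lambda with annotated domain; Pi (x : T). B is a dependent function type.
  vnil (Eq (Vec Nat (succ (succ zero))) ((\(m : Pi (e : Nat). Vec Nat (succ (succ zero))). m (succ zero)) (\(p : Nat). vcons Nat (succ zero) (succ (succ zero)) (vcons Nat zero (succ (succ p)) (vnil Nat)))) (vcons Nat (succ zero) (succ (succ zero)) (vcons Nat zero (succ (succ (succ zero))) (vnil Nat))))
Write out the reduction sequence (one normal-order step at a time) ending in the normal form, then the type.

reduction (normal order):
  vnil (Eq (Vec Nat (succ (succ zero))) ((\(m : Pi (e : Nat). Vec Nat (succ (succ zero))). m (succ zero)) (\(p : Nat). vcons Nat (succ zero) (succ (succ zero)) (vcons Nat zero (succ (succ p)) (vnil Nat)))) (vcons Nat (succ zero) (succ (succ zero)) (vcons Nat zero (succ (succ (succ zero))) (vnil Nat))))
  ~> vnil (Eq (Vec Nat (succ (succ zero))) ((\(m : Nat). vcons Nat (succ zero) (succ (succ zero)) (vcons Nat zero (succ (succ m)) (vnil Nat))) (succ zero)) (vcons Nat (succ zero) (succ (succ zero)) (vcons Nat zero (succ (succ (succ zero))) (vnil Nat))))
  ~> vnil (Eq (Vec Nat (succ (succ zero))) (vcons Nat (succ zero) (succ (succ zero)) (vcons Nat zero (succ (succ (succ zero))) (vnil Nat))) (vcons Nat (succ zero) (succ (succ zero)) (vcons Nat zero (succ (succ (succ zero))) (vnil Nat))))
type:
  Vec (Eq (Vec Nat (succ (succ zero))) (vcons Nat (succ zero) (succ (succ zero)) (vcons Nat zero (succ (succ (succ zero))) (vnil Nat))) (vcons Nat (succ zero) (succ (succ zero)) (vcons Nat zero (succ (succ (succ zero))) (vnil Nat)))) zero


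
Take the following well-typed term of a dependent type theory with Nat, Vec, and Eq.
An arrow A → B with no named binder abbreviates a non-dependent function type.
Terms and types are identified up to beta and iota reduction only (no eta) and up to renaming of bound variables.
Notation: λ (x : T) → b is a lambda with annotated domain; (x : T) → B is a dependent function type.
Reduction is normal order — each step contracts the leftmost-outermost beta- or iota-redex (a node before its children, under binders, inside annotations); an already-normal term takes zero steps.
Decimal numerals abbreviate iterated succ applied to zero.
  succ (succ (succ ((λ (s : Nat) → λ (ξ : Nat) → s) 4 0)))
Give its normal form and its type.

reduced normal form:
  7
inferred type:
  Nat


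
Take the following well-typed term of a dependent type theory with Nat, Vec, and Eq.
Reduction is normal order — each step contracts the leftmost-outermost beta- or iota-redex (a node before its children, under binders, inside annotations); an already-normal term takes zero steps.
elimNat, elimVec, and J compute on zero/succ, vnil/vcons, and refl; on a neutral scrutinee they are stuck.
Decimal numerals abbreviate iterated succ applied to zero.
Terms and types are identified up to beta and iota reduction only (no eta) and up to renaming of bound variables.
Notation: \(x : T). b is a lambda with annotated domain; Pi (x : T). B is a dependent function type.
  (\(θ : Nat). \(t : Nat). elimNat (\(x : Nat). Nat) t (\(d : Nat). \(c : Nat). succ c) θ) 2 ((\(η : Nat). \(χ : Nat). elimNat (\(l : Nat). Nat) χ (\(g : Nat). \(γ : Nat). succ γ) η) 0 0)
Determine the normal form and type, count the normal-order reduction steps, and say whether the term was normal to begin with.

normal form:
  2
type:
  Nat
normal-order step count: 12
term was already normal: no
first redex: a beta-redex


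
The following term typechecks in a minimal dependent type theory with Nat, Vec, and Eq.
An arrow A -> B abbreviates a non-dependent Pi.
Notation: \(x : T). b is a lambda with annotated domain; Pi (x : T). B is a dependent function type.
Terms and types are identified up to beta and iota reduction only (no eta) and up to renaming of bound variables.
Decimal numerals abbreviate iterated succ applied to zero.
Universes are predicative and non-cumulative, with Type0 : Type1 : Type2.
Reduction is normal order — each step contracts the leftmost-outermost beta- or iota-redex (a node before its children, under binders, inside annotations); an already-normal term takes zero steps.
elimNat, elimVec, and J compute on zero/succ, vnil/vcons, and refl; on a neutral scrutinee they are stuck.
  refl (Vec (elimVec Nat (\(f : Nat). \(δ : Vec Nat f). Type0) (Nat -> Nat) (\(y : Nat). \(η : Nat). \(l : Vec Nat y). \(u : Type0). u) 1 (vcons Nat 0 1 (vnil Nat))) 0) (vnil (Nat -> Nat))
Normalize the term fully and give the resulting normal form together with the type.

reduced normal form:
  refl (Vec (Nat -> Nat) 0) (vnil (Nat -> Nat))
type:
  Eq (Vec (Nat -> Nat) 0) (vnil (Nat -> Nat)) (vnil (Nat -> Nat))


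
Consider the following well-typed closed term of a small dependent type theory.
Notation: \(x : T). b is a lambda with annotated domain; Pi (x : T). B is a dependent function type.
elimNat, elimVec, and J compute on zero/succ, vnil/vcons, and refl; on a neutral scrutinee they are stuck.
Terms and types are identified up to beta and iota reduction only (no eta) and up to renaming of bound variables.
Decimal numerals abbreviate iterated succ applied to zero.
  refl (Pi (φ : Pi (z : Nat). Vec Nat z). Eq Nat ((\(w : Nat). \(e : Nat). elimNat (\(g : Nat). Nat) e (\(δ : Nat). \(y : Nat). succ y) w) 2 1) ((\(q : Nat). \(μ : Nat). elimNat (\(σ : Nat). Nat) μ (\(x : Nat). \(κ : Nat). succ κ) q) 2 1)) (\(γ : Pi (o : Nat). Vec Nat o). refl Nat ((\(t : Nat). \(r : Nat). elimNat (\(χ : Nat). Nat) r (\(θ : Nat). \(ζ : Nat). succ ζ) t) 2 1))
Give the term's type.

type:
  Eq (Pi (φ : Pi (z : Nat). Vec Nat z). Eq Nat 3 3) (\(w : Pi (e : Nat). Vec Nat e). refl Nat 3) (\(g : Pi (δ : Nat). Vec Nat δ). refl Nat 3)


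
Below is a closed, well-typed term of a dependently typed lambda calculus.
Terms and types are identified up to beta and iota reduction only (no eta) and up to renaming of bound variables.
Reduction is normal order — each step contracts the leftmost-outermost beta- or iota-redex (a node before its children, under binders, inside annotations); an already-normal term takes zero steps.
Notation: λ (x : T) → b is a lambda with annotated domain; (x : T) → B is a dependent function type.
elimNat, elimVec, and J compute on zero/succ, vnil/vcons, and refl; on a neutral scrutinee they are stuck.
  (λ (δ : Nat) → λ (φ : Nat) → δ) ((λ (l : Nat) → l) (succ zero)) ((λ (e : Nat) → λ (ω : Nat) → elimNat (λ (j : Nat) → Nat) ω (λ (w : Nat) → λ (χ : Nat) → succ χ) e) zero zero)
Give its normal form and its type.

reduced normal form:
  succ zero
the term's type:
  Nat


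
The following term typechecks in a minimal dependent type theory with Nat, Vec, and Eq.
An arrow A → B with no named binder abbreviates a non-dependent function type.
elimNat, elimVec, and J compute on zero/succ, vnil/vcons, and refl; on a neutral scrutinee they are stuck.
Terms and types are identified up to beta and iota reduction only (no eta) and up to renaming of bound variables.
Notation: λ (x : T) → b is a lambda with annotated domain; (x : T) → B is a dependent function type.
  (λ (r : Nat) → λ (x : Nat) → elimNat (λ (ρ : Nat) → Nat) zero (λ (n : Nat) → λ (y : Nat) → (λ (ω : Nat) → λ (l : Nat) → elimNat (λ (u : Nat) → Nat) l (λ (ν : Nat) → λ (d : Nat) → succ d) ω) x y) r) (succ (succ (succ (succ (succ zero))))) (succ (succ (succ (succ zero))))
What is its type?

type:
  Nat


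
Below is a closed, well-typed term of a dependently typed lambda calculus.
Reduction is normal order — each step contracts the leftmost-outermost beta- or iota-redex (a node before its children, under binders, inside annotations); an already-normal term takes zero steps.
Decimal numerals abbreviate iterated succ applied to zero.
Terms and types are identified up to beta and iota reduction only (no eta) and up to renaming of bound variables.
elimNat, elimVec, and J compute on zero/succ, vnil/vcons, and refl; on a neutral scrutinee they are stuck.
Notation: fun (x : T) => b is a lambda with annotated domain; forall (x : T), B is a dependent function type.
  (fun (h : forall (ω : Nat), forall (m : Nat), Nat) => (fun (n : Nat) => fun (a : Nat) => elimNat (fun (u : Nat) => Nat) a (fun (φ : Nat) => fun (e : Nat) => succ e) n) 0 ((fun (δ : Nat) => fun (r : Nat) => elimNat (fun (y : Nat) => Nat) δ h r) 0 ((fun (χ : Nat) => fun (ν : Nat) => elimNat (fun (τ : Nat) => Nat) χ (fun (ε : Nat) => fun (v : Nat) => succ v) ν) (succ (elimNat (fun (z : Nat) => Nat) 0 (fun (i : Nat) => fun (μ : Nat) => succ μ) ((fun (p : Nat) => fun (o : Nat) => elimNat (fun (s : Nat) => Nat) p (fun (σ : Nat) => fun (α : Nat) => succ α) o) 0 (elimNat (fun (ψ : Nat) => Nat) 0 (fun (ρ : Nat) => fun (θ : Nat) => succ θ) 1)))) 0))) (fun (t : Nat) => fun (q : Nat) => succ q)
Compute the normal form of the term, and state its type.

resulting normal form:
  2
inferred type:
  Nat


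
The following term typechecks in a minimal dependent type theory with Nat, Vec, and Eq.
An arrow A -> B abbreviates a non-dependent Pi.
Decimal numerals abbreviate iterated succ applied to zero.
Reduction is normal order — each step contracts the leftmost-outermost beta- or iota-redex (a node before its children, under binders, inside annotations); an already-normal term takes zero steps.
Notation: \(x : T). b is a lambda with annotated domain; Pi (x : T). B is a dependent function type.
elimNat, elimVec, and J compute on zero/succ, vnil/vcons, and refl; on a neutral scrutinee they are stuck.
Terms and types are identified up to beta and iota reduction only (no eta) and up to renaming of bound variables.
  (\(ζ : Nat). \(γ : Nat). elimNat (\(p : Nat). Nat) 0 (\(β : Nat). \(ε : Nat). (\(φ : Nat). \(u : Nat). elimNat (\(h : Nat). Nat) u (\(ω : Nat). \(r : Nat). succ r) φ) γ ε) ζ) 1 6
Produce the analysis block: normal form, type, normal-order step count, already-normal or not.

resulting normal form:
  6
type:
  Nat
steps to reach normal form (normal order): 27
term was already normal: no
first redex: a beta-redex


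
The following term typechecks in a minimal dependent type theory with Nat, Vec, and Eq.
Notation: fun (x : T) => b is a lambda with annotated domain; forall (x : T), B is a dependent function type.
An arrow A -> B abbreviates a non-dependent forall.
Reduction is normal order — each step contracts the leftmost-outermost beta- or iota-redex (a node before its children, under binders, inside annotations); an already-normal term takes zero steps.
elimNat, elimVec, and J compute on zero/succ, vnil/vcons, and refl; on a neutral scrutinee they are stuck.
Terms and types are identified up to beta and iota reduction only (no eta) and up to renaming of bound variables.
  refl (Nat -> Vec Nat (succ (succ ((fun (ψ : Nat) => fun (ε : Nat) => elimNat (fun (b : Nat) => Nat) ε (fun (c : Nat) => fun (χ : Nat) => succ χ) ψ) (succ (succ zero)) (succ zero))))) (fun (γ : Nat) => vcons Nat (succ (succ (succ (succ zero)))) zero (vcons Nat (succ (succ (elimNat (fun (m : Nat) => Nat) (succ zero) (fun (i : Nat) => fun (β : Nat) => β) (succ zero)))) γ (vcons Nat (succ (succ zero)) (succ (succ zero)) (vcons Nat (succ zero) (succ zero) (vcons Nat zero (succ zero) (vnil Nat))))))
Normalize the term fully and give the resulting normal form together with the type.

resulting normal form:
  refl (Nat -> Vec Nat (succ (succ (succ (succ (succ zero)))))) (fun (ψ : Nat) => vcons Nat (succ (succ (succ (succ zero)))) zero (vcons Nat (succ (succ (succ zero))) ψ (vcons Nat (succ (succ zero)) (succ (succ zero)) (vcons Nat (succ zero) (succ zero) (vcons Nat zero (succ zero) (vnil Nat))))))
type:
  Eq (Nat -> Vec Nat (succ (succ (succ (succ (succ zero)))))) (fun (ψ : Nat) => vcons Nat (succ (succ (succ (succ zero)))) zero (vcons Nat (succ (succ (succ zero))) ψ (vcons Nat (succ (succ zero)) (succ (succ zero)) (vcons Nat (succ zero) (succ zero) (vcons Nat zero (succ zero) (vnil Nat)))))) (fun (ε : Nat) => vcons Nat (succ (succ (succ (succ zero)))) zero (vcons Nat (succ (succ (succ zero))) ε (vcons Nat (succ (succ zero)) (succ (succ zero)) (vcons Nat (succ zero) (succ zero) (vcons Nat zero (succ zero) (vnil Nat))))))
observation: reduction starts at a beta-redex, and 13 normal-order steps reach the normal form.


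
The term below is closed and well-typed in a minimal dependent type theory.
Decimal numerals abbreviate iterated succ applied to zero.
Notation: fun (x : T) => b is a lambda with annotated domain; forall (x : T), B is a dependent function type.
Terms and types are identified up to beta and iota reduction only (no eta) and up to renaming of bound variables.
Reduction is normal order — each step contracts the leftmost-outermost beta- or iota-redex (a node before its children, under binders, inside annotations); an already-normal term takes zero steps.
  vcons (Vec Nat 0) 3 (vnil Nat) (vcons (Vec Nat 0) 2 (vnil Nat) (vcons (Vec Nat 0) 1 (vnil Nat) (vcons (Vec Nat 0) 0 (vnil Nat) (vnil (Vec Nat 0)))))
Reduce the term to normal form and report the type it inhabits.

reduced normal form:
  vcons (Vec Nat 0) 3 (vnil Nat) (vcons (Vec Nat 0) 2 (vnil Nat) (vcons (Vec Nat 0) 1 (vnil Nat) (vcons (Vec Nat 0) 0 (vnil Nat) (vnil (Vec Nat 0)))))
the term's type:
  Vec (Vec Nat 0) 4


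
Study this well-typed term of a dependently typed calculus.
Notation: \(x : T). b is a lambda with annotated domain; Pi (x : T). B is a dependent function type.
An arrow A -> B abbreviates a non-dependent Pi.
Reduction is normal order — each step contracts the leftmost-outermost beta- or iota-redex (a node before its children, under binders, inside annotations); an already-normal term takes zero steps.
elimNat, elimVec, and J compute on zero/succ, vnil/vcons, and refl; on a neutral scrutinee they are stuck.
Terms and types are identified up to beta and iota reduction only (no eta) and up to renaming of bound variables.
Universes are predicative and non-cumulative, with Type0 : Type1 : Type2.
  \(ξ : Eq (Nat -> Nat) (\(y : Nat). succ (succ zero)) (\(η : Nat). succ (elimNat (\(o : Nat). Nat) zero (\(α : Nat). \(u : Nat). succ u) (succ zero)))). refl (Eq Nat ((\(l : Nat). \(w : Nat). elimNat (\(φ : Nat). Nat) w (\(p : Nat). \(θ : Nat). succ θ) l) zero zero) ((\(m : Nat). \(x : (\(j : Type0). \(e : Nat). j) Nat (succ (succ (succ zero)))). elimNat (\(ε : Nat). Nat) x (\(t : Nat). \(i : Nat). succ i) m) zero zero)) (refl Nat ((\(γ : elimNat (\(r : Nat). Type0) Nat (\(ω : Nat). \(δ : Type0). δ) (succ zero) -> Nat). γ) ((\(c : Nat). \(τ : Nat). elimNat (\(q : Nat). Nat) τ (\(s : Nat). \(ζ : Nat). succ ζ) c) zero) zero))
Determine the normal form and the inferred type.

resulting normal form:
  \(ξ : Eq (Nat -> Nat) (\(y : Nat). succ (succ zero)) (\(η : Nat). succ (succ zero))). refl (Eq Nat zero zero) (refl Nat zero)
inferred type:
  Eq (Nat -> Nat) (\(ξ : Nat). succ (succ zero)) (\(y : Nat). succ (succ zero)) -> Eq (Eq Nat zero zero) (refl Nat zero) (refl Nat zero)
observation: the first redex contracted is an elimNat iota-redex; the normal form is reached in 14 normal-order steps.


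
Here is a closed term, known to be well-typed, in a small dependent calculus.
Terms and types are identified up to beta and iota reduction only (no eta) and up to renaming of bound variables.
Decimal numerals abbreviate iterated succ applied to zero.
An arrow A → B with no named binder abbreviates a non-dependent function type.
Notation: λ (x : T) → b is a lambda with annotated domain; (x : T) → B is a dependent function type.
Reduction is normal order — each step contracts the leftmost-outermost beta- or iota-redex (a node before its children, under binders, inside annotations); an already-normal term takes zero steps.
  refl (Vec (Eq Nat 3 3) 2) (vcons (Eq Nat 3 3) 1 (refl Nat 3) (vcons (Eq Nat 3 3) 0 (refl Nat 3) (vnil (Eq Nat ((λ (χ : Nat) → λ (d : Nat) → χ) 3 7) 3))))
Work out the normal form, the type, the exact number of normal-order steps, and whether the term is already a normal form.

normal form:
  refl (Vec (Eq Nat 3 3) 2) (vcons (Eq Nat 3 3) 1 (refl Nat 3) (vcons (Eq Nat 3 3) 0 (refl Nat 3) (vnil (Eq Nat 3 3))))
the term's type:
  Eq (Vec (Eq Nat 3 3) 2) (vcons (Eq Nat 3 3) 1 (refl Nat 3) (vcons (Eq Nat 3 3) 0 (refl Nat 3) (vnil (Eq Nat 3 3)))) (vcons (Eq Nat 3 3) 1 (refl Nat 3) (vcons (Eq Nat 3 3) 0 (refl Nat 3) (vnil (Eq Nat 3 3))))
steps to reach normal form (normal order): 2
started in normal form: no
first contracted redex: a beta-redex


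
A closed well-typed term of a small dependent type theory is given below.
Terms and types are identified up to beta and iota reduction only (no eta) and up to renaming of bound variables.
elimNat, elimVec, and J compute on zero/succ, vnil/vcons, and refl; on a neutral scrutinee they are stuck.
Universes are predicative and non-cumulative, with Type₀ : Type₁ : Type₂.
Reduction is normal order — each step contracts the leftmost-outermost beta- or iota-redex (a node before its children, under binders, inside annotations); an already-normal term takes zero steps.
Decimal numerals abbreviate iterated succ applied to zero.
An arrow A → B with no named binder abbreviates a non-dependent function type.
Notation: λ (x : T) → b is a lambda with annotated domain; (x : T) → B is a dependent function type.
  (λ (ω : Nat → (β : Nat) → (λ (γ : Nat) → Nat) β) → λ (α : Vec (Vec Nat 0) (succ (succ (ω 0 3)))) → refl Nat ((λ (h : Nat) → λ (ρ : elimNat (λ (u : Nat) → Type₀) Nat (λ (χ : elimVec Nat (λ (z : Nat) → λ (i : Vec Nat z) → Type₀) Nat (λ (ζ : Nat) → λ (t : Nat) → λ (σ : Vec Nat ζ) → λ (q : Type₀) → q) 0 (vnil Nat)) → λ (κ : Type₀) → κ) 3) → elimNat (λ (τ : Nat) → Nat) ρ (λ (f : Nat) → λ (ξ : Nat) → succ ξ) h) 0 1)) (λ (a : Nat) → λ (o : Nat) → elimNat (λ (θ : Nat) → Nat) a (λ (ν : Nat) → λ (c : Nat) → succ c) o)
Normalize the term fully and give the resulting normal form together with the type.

normal form:
  λ (ω : Vec (Vec Nat 0) 5) → refl Nat 1
type:
  Vec (Vec Nat 0) 5 → Eq Nat 1 1
observation: 16 normal-order steps normalize the term, beginning with a beta-redex.


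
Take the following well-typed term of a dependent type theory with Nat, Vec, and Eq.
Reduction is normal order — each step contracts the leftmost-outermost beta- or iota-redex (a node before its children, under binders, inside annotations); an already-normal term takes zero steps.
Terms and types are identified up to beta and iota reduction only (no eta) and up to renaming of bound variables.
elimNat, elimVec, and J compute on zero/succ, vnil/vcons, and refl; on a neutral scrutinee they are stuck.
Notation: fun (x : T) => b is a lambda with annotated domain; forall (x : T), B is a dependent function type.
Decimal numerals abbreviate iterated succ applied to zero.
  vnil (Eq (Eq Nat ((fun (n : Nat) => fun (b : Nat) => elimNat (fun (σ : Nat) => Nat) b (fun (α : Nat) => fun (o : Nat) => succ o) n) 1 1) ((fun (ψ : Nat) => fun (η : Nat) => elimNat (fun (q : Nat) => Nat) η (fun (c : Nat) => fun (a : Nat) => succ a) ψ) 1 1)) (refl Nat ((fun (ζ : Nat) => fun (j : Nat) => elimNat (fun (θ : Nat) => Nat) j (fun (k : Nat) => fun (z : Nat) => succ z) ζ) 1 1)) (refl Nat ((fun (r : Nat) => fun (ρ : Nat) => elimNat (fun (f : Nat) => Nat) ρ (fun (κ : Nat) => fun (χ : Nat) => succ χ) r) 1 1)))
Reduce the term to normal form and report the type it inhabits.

reduced normal form:
  vnil (Eq (Eq Nat 2 2) (refl Nat 2) (refl Nat 2))
type:
  Vec (Eq (Eq Nat 2 2) (refl Nat 2) (refl Nat 2)) 0
observation: contracting a beta-redex first, the term normalizes in 24 steps.


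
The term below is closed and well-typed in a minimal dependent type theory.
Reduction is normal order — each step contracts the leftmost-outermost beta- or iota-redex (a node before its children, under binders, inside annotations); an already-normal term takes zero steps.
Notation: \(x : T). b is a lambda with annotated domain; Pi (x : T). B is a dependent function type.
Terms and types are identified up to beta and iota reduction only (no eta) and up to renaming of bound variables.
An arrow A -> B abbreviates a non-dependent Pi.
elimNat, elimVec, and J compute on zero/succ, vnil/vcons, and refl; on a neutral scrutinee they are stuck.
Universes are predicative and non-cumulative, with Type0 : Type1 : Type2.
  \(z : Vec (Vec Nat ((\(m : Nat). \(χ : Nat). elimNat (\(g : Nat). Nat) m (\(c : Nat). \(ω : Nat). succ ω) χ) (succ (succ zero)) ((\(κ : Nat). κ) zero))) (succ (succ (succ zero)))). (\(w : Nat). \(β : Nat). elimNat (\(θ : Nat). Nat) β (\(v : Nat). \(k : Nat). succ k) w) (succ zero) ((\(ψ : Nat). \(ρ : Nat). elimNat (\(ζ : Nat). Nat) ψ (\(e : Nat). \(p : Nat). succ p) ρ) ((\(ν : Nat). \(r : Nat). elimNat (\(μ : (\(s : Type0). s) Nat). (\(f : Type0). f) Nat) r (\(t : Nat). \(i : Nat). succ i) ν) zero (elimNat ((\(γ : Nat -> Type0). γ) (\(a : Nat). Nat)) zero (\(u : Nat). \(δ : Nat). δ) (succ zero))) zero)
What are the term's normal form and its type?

normal form:
  \(z : Vec (Vec Nat (succ (succ zero))) (succ (succ (succ zero)))). succ zero
the term's type:
  Vec (Vec Nat (succ (succ zero))) (succ (succ (succ zero))) -> Nat
observation: the first redex contracted is a beta-redex; the normal form is reached in 20 normal-order steps.
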